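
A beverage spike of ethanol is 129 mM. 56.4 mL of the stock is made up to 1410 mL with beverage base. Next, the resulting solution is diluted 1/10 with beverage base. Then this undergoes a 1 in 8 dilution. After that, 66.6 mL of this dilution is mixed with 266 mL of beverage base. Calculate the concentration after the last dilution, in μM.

Overall dilution factor = 25 × 10 × 8 × 4.994 = 9988.
129 mM / 9988 = 0.0129 mM = 12.9 μM.

12.9 μM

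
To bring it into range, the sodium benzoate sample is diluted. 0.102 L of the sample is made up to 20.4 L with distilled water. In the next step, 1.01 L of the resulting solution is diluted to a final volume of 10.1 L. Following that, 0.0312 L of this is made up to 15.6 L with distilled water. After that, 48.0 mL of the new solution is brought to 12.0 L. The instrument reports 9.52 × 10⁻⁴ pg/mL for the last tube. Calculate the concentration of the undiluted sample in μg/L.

238 μg/L

Overall dilution factor = 200 × 10 × 500 × 250 = 2.50 × 10⁸.
Original = 9.52 × 10⁻⁴ pg/mL × 2.50 × 10⁸ = 2.38 × 10⁵ pg/mL = 238 μg/L.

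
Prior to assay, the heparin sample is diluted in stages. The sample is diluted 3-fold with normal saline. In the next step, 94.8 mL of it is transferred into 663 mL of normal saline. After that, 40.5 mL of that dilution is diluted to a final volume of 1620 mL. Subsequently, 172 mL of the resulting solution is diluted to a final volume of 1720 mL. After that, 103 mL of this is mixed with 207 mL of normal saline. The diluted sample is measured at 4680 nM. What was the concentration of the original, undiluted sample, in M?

0.135 M

Overall dilution factor = 3 × 7.994 × 40 × 10 × 3.010 = 2.89 × 10⁴.
Original = 4680 nM × 2.89 × 10⁴ = 1.35 × 10⁸ nM = 0.135 M.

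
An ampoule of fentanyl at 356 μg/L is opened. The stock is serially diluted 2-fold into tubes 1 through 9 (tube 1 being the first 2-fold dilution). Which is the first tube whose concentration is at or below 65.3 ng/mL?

tube 3

Tube n has concentration 356 μg/L / 2ⁿ.
Need 2ⁿ ≥ 356 μg/L / 65.3 ng/mL = 5.45, so n ≥ 2.45.
First such tube: n = 3.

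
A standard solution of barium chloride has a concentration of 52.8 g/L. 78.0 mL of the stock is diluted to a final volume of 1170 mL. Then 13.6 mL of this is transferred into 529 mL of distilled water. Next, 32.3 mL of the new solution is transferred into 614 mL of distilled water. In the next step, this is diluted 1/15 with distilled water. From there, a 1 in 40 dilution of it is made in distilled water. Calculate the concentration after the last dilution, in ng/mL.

Overall dilution factor = 15 × 39.90 × 20.01 × 15 × 40 = 7.18 × 10⁶.
52.8 g/L / 7.18 × 10⁶ = 7.35 × 10⁻⁶ g/L = 7.35 ng/mL.

7.35 ng/mL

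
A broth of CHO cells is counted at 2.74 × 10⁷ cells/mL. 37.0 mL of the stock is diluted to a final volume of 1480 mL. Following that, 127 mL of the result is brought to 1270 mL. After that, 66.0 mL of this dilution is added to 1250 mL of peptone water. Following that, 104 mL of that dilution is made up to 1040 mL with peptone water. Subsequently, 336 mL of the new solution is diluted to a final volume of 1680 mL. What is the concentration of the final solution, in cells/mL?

68.7 cells/mL

Overall dilution factor = 40 × 10 × 19.94 × 10 × 5 = 3.99 × 10⁵.
2.74 × 10⁷ cells/mL / 3.99 × 10⁵ = 68.7 cells/mL.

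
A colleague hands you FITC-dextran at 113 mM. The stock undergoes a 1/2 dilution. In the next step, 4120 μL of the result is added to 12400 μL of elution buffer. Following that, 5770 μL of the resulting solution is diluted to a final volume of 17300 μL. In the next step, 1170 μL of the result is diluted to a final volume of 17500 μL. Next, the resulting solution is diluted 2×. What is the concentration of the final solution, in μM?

157 μM

Overall dilution factor = 2 × 4.010 × 2.998 × 14.96 × 2 = 719.
113 mM / 719 = 0.157 mM = 157 μM.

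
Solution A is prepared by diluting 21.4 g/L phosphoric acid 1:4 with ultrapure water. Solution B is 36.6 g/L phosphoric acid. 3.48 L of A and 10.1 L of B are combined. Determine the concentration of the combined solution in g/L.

C_A = 21.4 g/L / 4 = 5.35 g/L.
C_mix = (C_A·V_A + C_B·V_B)/(V_A + V_B) = (5.35×3.48 + 36.6×10.1) / 13.58 = 28.6 g/L.

28.6 g/L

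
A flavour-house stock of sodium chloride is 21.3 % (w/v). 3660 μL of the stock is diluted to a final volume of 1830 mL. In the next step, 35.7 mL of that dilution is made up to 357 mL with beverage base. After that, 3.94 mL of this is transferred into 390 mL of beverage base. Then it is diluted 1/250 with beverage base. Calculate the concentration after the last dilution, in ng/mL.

Overall dilution factor = 500 × 10 × 99.98 × 250 = 1.25 × 10⁸.
21.3 % (w/v) / 1.25 × 10⁸ = 1.70 × 10⁻⁷ % (w/v) = 1.70 ng/mL.

1.70 ng/mL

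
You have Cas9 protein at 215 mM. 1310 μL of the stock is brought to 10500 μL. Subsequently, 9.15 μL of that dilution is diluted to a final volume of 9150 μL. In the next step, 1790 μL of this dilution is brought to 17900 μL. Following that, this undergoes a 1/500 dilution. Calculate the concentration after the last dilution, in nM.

5.36 nM

Overall dilution factor = 8.015 × 1000 × 10 × 500 = 4.01 × 10⁷.
215 mM / 4.01 × 10⁷ = 5.36 × 10⁻⁶ mM = 5.36 nM.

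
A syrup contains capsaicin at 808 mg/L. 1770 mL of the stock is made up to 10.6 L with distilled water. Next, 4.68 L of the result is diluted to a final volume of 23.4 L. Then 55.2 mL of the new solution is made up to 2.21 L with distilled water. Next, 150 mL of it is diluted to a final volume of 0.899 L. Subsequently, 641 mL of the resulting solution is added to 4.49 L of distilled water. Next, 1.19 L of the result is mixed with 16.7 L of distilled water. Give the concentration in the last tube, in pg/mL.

Overall dilution factor = 5.989 × 5 × 40.04 × 5.993 × 8.005 × 15.03 = 8.65 × 10⁵.
808 mg/L / 8.65 × 10⁵ = 9.35 × 10⁻⁴ mg/L = 935 pg/mL.

935 pg/mL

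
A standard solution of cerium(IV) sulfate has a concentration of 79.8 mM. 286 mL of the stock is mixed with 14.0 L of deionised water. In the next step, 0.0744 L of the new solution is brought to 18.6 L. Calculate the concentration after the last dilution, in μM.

6.39 μM

Overall dilution factor = 49.95 × 250 = 1.25 × 10⁴.
79.8 mM / 1.25 × 10⁴ = 6.39 × 10⁻³ mM = 6.39 μM.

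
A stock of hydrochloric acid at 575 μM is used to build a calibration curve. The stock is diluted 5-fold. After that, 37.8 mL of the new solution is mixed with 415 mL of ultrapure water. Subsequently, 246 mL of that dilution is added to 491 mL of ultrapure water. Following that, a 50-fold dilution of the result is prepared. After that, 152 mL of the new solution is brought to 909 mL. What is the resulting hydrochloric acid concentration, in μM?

0.0107 μM

Overall dilution factor = 5 × 11.98 × 2.996 × 50 × 5.980 = 5.37 × 10⁴.
575 μM / 5.37 × 10⁴ = 0.0107 μM.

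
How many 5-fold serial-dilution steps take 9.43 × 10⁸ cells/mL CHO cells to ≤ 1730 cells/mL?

Need 5ⁿ ≥ 5.45 × 10⁵, so n ≥ log(5.45 × 10⁵)/log(5) = 8.21.
Minimum whole steps: n = 9.

9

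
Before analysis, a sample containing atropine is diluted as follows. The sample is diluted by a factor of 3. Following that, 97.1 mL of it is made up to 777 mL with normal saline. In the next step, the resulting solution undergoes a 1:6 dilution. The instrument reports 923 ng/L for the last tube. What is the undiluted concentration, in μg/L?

133 μg/L

Overall dilution factor = 3 × 8.002 × 6 = 144.
Original = 923 ng/L × 144 = 1.33 × 10⁵ ng/L = 133 μg/L.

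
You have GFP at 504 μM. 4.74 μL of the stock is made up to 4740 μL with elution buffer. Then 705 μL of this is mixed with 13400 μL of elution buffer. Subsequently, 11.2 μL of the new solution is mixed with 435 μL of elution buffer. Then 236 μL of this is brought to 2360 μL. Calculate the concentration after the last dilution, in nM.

Overall dilution factor = 1000 × 20.01 × 39.84 × 10 = 7.97 × 10⁶.
504 μM / 7.97 × 10⁶ = 6.32 × 10⁻⁵ μM = 0.0632 nM.

0.0632 nM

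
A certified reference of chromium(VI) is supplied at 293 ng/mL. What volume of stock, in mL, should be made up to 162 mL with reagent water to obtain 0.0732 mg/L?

40.5 mL

0.0732 mg/L = 73.2 ng/mL.
V₁ = C₂V₂/C₁ = 73.2 × 162 / 293 = 40.5 mL.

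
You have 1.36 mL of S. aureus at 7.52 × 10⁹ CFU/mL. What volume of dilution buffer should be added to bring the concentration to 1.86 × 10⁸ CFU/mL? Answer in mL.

V₂ = C₁V₁/C₂ = 7.52 × 10⁹ × 1.36 / 1.86 × 10⁸ = 55.0 mL.
Diluent to add = V₂ − V₁ = 55.0 − 1.36 = 53.6 mL.

53.6 mL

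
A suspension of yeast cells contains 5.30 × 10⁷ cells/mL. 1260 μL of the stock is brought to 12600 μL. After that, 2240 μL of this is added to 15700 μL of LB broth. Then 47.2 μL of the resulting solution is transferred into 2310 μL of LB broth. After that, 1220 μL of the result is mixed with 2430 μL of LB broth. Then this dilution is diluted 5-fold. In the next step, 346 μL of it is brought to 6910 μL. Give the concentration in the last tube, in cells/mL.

44.4 cells/mL

Overall dilution factor = 10 × 8.009 × 49.94 × 2.992 × 5 × 19.97 = 1.19 × 10⁶.
5.30 × 10⁷ cells/mL / 1.19 × 10⁶ = 44.4 cells/mL.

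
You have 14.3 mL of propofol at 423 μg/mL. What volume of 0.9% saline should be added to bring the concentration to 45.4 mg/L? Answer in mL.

45.4 mg/L = 45.4 μg/mL.
V₂ = C₁V₁/C₂ = 423 × 14.3 / 45.4 = 133 mL.
Diluent to add = V₂ − V₁ = 133 − 14.3 = 119 mL.

119 mL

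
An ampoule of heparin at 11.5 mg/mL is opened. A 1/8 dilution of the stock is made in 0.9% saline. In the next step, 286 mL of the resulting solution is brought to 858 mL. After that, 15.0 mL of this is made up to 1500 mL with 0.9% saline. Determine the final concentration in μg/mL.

4.79 μg/mL

Overall dilution factor = 8 × 3 × 100 = 2400.
11.5 mg/mL / 2400 = 4.79 × 10⁻³ mg/mL = 4.79 μg/mL.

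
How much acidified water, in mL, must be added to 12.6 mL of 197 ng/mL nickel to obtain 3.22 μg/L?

3.22 μg/L = 3.22 ng/mL.
V₂ = C₁V₁/C₂ = 197 × 12.6 / 3.22 = 771 mL.
Diluent to add = V₂ − V₁ = 771 − 12.6 = 758 mL.

758 mL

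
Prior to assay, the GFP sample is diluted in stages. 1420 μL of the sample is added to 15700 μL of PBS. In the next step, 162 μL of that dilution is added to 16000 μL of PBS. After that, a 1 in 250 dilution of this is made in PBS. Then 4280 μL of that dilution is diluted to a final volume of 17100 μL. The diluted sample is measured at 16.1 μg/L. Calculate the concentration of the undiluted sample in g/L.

19.3 g/L

Overall dilution factor = 12.06 × 99.77 × 250 × 3.995 = 1.20 × 10⁶.
Original = 16.1 μg/L × 1.20 × 10⁶ = 1.93 × 10⁷ μg/L = 19.3 g/L.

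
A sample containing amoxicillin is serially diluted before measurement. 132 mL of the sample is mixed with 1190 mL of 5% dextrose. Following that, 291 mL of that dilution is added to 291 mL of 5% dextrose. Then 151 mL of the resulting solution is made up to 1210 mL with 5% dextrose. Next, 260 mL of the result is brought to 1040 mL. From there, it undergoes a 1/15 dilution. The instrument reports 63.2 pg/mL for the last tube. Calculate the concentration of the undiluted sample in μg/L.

Overall dilution factor = 10.02 × 2 × 8.013 × 4 × 15 = 9630.
Original = 63.2 pg/mL × 9630 = 6.09 × 10⁵ pg/mL = 609 μg/L.

609 μg/L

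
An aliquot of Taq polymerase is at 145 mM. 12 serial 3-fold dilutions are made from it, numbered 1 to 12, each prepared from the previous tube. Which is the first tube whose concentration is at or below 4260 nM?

tube 10

Tube n has concentration 145 mM / 3ⁿ.
Need 3ⁿ ≥ 145 mM / 4260 nM = 3.40 × 10⁴, so n ≥ 9.50.
First such tube: n = 10.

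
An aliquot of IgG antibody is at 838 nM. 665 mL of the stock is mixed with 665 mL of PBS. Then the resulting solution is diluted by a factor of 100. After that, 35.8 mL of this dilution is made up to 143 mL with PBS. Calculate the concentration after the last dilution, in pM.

1050 pM

Overall dilution factor = 2 × 100 × 3.994 = 799.
838 nM / 799 = 1.05 nM = 1050 pM.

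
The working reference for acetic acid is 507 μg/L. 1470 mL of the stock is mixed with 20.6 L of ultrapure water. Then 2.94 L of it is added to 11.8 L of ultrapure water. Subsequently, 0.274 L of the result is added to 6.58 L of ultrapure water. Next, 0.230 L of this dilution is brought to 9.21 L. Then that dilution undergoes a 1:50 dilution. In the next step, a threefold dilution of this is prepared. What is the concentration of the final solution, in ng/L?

Overall dilution factor = 15.01 × 5.014 × 25.01 × 40.04 × 50 × 3 = 1.13 × 10⁷.
507 μg/L / 1.13 × 10⁷ = 4.48 × 10⁻⁵ μg/L = 0.0448 ng/L.

0.0448 ng/L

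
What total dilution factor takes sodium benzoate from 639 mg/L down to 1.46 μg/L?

4.38 × 10⁵

Factor = C₀/C_target = 639 mg/L / 1.46 μg/L = 4.38 × 10⁵.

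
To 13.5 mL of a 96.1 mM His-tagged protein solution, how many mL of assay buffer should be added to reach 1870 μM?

680 mL

1870 μM = 1.87 mM.
V₂ = C₁V₁/C₂ = 96.1 × 13.5 / 1.87 = 694 mL.
Diluent to add = V₂ − V₁ = 694 − 13.5 = 680 mL.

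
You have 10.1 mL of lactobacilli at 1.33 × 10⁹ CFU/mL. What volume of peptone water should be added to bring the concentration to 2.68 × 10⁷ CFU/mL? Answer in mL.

491 mL

V₂ = C₁V₁/C₂ = 1.33 × 10⁹ × 10.1 / 2.68 × 10⁷ = 501 mL.
Diluent to add = V₂ − V₁ = 501 − 10.1 = 491 mL.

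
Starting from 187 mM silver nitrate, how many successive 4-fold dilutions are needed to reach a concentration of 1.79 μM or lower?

Need 4ⁿ ≥ 1.04 × 10⁵, so n ≥ log(1.04 × 10⁵)/log(4) = 8.34.
Minimum whole steps: n = 9.

9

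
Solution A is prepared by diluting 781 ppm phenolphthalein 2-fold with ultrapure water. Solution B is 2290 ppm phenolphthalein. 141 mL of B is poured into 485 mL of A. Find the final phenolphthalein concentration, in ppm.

818 ppm

C_A = 781 ppm / 2 = 390 ppm.
C_mix = (C_A·V_A + C_B·V_B)/(V_A + V_B) = (390×485 + 2290×141) / 626.0 = 818 ppm.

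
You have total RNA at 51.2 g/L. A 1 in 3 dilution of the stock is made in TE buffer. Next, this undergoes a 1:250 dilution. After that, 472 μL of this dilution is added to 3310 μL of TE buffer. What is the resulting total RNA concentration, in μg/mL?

Overall dilution factor = 3 × 250 × 8.013 = 6010.
51.2 g/L / 6010 = 8.52 × 10⁻³ g/L = 8.52 μg/mL.

8.52 μg/mL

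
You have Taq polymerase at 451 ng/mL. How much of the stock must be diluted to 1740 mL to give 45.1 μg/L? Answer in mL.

174 mL

45.1 μg/L = 45.1 ng/mL.
V₁ = C₂V₂/C₁ = 45.1 × 1740 / 451 = 174 mL.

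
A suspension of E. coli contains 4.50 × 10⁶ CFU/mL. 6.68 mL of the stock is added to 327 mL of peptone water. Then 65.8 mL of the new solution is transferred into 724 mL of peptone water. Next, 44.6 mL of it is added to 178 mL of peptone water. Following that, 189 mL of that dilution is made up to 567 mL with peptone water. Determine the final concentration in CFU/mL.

501 CFU/mL

Overall dilution factor = 49.95 × 12.00 × 4.991 × 3 = 8978.
4.50 × 10⁶ CFU/mL / 8978 = 501 CFU/mL.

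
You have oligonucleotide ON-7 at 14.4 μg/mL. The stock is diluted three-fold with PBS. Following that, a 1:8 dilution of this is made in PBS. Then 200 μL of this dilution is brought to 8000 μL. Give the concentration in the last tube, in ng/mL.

Overall dilution factor = 3 × 8 × 40 = 960.
14.4 μg/mL / 960 = 0.0150 μg/mL = 15.0 ng/mL.

15.0 ng/mL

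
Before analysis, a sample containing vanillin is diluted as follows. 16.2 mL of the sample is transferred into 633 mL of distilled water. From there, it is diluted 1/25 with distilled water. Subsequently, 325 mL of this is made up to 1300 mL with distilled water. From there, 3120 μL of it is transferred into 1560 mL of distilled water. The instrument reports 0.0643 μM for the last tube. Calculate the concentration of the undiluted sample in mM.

Overall dilution factor = 40.07 × 25 × 4 × 501 = 2.01 × 10⁶.
Original = 0.0643 μM × 2.01 × 10⁶ = 1.29 × 10⁵ μM = 129 mM.

129 mM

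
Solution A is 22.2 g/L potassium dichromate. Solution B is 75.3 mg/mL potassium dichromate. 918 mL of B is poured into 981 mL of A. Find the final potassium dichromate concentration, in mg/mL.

47.9 mg/mL

C_B = 75.3 mg/mL = 75.3 g/L.
C_mix = (C_A·V_A + C_B·V_B)/(V_A + V_B) = (22.2×981 + 75.3×918) / 1899 = 47.9 g/L = 47.9 mg/mL.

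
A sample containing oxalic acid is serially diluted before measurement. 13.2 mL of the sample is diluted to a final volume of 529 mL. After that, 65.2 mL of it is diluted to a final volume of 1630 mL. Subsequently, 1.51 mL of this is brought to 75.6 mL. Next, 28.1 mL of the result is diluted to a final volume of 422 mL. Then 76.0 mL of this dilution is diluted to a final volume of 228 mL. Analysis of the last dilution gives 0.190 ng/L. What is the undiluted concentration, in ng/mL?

429 ng/mL

Overall dilution factor = 40.08 × 25 × 50.07 × 15.02 × 3 = 2.26 × 10⁶.
Original = 0.190 ng/L × 2.26 × 10⁶ = 4.29 × 10⁵ ng/L = 429 ng/mL.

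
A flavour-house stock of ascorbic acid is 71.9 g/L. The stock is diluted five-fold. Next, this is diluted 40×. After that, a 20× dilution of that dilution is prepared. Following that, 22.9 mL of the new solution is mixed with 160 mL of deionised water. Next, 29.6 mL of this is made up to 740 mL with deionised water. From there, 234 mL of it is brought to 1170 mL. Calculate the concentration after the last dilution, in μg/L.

Overall dilution factor = 5 × 40 × 20 × 7.987 × 25 × 5 = 3.99 × 10⁶.
71.9 g/L / 3.99 × 10⁶ = 1.80 × 10⁻⁵ g/L = 18.0 μg/L.

18.0 μg/L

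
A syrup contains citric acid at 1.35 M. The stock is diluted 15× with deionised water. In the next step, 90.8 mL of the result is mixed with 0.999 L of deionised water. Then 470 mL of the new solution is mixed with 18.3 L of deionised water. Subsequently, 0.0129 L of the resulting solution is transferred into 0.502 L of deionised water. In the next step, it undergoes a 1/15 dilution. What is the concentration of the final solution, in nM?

314 nM

Overall dilution factor = 15 × 12.00 × 39.94 × 39.91 × 15 = 4.30 × 10⁶.
1.35 M / 4.30 × 10⁶ = 3.14 × 10⁻⁷ M = 314 nM.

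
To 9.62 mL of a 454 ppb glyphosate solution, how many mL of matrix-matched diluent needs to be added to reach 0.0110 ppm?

0.0110 ppm = 11.0 ppb.
V₂ = C₁V₁/C₂ = 454 × 9.62 / 11.0 = 397 mL.
Diluent to add = V₂ − V₁ = 397 − 9.62 = 387 mL.

387 mL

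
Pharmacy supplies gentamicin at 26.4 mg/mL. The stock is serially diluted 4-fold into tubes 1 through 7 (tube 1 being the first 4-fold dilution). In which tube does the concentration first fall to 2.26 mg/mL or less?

tube 2

Tube n has concentration 26.4 mg/mL / 4ⁿ.
Need 4ⁿ ≥ 26.4 mg/mL / 2.26 mg/mL = 11.7, so n ≥ 1.77.
First such tube: n = 2.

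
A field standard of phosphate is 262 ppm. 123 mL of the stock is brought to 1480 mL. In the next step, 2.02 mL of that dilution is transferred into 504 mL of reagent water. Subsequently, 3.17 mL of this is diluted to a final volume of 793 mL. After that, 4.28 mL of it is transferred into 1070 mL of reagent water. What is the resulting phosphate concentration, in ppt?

1.38 ppt

Overall dilution factor = 12.03 × 250.5 × 250.2 × 251 = 1.89 × 10⁸.
262 ppm / 1.89 × 10⁸ = 1.38 × 10⁻⁶ ppm = 1.38 ppt.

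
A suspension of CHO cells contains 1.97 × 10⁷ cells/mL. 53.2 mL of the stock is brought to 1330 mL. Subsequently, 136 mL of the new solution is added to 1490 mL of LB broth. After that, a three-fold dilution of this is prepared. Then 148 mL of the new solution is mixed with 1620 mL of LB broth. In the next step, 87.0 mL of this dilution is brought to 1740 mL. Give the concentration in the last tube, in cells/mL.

92.0 cells/mL

Overall dilution factor = 25 × 11.96 × 3 × 11.95 × 20 = 2.14 × 10⁵.
1.97 × 10⁷ cells/mL / 2.14 × 10⁵ = 92.0 cells/mL.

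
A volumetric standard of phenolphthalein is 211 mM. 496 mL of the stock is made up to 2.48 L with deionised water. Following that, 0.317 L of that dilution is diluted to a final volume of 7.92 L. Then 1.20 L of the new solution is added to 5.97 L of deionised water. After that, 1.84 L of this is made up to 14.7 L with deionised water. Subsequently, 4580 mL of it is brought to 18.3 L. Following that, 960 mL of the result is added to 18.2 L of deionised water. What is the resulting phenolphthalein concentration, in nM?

Overall dilution factor = 5 × 24.98 × 5.975 × 7.989 × 3.996 × 19.96 = 4.76 × 10⁵.
211 mM / 4.76 × 10⁵ = 4.44 × 10⁻⁴ mM = 444 nM.

444 nM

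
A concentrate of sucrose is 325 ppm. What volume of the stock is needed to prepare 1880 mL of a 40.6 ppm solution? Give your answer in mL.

235 mL

V₁ = C₂V₂/C₁ = 40.6 × 1880 / 325 = 235 mL.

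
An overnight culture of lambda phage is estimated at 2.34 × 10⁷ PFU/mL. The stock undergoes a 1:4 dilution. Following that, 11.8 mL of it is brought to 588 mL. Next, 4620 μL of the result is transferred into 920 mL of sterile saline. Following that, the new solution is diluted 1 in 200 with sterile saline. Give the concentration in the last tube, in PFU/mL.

2.93 PFU/mL

Overall dilution factor = 4 × 49.83 × 200.1 × 200 = 7.98 × 10⁶.
2.34 × 10⁷ PFU/mL / 7.98 × 10⁶ = 2.93 PFU/mL.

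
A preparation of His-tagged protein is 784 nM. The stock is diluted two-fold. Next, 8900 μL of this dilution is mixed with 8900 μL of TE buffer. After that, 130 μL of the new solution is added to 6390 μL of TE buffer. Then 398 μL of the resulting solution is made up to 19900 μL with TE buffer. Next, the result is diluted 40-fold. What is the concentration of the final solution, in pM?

Overall dilution factor = 2 × 2 × 50.15 × 50 × 40 = 4.01 × 10⁵.
784 nM / 4.01 × 10⁵ = 1.95 × 10⁻³ nM = 1.95 pM.

1.95 pM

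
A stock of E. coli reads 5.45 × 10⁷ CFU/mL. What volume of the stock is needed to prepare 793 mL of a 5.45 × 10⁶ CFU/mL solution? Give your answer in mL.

V₁ = C₂V₂/C₁ = 5.45 × 10⁶ × 793 / 5.45 × 10⁷ = 79.3 mL.

79.3 mL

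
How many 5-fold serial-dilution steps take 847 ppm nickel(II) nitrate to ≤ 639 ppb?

Need 5ⁿ ≥ 1326, so n ≥ log(1326)/log(5) = 4.47.
Minimum whole steps: n = 5.

5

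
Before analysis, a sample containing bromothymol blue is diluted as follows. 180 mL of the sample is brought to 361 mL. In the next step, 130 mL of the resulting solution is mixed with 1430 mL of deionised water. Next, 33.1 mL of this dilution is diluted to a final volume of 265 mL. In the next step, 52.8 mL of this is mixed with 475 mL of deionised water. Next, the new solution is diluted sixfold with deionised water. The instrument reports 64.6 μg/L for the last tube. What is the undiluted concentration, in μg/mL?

747 μg/mL

Overall dilution factor = 2.006 × 12 × 8.006 × 9.996 × 6 = 1.16 × 10⁴.
Original = 64.6 μg/L × 1.16 × 10⁴ = 7.47 × 10⁵ μg/L = 747 μg/mL.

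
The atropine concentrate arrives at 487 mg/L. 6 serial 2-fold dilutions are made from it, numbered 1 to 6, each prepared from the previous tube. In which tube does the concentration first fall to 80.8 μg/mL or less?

Tube n has concentration 487 mg/L / 2ⁿ.
Need 2ⁿ ≥ 487 mg/L / 80.8 μg/mL = 6.03, so n ≥ 2.59.
First such tube: n = 3.

tube 3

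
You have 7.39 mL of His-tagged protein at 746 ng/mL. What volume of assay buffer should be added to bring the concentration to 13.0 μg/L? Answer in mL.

417 mL

13.0 μg/L = 13.0 ng/mL.
V₂ = C₁V₁/C₂ = 746 × 7.39 / 13.0 = 424 mL.
Diluent to add = V₂ − V₁ = 424 − 7.39 = 417 mL.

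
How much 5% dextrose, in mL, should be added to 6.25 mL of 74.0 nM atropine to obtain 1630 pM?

1630 pM = 1.63 nM.
V₂ = C₁V₁/C₂ = 74.0 × 6.25 / 1.63 = 284 mL.
Diluent to add = V₂ − V₁ = 284 − 6.25 = 277 mL.

277 mL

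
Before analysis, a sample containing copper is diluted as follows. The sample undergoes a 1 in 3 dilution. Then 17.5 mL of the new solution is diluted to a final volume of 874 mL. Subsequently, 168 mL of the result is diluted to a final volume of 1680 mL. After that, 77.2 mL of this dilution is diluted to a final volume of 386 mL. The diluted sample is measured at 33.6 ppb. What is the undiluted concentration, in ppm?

Overall dilution factor = 3 × 49.94 × 10 × 5 = 7491.
Original = 33.6 ppb × 7491 = 2.52 × 10⁵ ppb = 252 ppm.

252 ppm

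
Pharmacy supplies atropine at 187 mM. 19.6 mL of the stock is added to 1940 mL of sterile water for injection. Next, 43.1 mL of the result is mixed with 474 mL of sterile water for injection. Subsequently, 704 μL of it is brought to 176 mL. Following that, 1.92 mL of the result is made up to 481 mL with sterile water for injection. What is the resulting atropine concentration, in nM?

2.49 nM

Overall dilution factor = 99.98 × 12.00 × 250 × 250.5 = 7.51 × 10⁷.
187 mM / 7.51 × 10⁷ = 2.49 × 10⁻⁶ mM = 2.49 nM.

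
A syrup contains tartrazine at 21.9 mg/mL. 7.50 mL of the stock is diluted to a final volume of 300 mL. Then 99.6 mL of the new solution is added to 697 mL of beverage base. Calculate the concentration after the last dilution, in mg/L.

Overall dilution factor = 40 × 7.998 = 320.
21.9 mg/mL / 320 = 0.0685 mg/mL = 68.5 mg/L.

68.5 mg/L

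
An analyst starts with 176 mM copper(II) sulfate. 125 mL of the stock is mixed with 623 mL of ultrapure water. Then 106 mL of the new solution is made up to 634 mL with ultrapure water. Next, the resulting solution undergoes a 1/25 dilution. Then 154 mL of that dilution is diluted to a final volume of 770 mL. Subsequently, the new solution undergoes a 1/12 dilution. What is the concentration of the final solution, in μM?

Overall dilution factor = 5.984 × 5.981 × 25 × 5 × 12 = 5.37 × 10⁴.
176 mM / 5.37 × 10⁴ = 3.28 × 10⁻³ mM = 3.28 μM.

3.28 μM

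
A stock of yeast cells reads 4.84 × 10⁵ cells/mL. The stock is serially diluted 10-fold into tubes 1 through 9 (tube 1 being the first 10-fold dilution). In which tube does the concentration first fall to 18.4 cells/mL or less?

Tube n has concentration 4.84 × 10⁵ cells/mL / 10ⁿ.
Need 10ⁿ ≥ 4.84 × 10⁵ cells/mL / 18.4 cells/mL = 2.63 × 10⁴, so n ≥ 4.42.
First such tube: n = 5.

tube 5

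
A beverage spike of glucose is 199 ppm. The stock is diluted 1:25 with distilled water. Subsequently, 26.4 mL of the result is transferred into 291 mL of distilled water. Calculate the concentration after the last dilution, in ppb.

Overall dilution factor = 25 × 12.02 = 301.
199 ppm / 301 = 0.662 ppm = 662 ppb.

662 ppb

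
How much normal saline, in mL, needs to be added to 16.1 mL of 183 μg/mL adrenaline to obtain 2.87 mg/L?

2.87 mg/L = 2.87 μg/mL.
V₂ = C₁V₁/C₂ = 183 × 16.1 / 2.87 = 1027 mL.
Diluent to add = V₂ − V₁ = 1027 − 16.1 = 1010 mL.

1010 mL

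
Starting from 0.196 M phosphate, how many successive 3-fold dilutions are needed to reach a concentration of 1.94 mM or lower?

5

Need 3ⁿ ≥ 101, so n ≥ log(101)/log(3) = 4.20.
Minimum whole steps: n = 5.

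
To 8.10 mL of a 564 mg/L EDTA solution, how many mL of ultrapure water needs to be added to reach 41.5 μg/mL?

41.5 μg/mL = 41.5 mg/L.
V₂ = C₁V₁/C₂ = 564 × 8.10 / 41.5 = 110 mL.
Diluent to add = V₂ − V₁ = 110 − 8.10 = 102 mL.

102 mL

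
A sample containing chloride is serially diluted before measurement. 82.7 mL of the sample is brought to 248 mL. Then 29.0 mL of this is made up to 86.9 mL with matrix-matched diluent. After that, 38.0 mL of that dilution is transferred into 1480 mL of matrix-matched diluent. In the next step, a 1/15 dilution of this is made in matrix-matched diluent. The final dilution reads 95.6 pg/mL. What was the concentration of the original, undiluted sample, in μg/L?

Overall dilution factor = 2.999 × 2.997 × 39.95 × 15 = 5385.
Original = 95.6 pg/mL × 5385 = 5.15 × 10⁵ pg/mL = 515 μg/L.

515 μg/L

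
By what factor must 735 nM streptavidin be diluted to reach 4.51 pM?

1.63 × 10⁵

Factor = C₀/C_target = 735 nM / 4.51 pM = 1.63 × 10⁵.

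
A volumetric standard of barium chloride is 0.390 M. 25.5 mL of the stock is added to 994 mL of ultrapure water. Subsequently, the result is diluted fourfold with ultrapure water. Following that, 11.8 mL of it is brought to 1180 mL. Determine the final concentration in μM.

24.4 μM

Overall dilution factor = 39.98 × 4 × 100 = 1.60 × 10⁴.
0.390 M / 1.60 × 10⁴ = 2.44 × 10⁻⁵ M = 24.4 μM.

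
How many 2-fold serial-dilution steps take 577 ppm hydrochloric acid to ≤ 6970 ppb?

Need 2ⁿ ≥ 82.8, so n ≥ log(82.8)/log(2) = 6.37.
Minimum whole steps: n = 7.

7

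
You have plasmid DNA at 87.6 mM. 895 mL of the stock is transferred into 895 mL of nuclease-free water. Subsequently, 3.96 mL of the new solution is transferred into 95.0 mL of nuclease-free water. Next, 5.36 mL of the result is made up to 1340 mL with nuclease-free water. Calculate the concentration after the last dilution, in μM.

Overall dilution factor = 2 × 24.99 × 250 = 1.25 × 10⁴.
87.6 mM / 1.25 × 10⁴ = 7.01 × 10⁻³ mM = 7.01 μM.

7.01 μM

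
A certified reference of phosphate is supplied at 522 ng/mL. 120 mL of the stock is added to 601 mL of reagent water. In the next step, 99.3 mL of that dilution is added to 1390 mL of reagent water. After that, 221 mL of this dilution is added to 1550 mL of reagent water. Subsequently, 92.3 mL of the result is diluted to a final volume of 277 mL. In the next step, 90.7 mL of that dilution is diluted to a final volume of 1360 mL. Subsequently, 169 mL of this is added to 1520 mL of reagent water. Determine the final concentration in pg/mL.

1.61 pg/mL

Overall dilution factor = 6.008 × 15.00 × 8.014 × 3.001 × 14.99 × 9.994 = 3.25 × 10⁵.
522 ng/mL / 3.25 × 10⁵ = 1.61 × 10⁻³ ng/mL = 1.61 pg/mL.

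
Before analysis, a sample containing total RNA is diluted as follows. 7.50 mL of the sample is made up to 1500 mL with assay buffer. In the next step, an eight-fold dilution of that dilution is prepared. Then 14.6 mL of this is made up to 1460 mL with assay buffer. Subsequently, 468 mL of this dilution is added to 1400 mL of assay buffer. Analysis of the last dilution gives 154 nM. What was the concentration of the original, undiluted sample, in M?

Overall dilution factor = 200 × 8 × 100 × 3.991 = 6.39 × 10⁵.
Original = 154 nM × 6.39 × 10⁵ = 9.83 × 10⁷ nM = 0.0983 M.

0.0983 M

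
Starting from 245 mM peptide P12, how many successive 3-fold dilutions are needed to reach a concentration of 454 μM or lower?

6

Need 3ⁿ ≥ 540, so n ≥ log(540)/log(3) = 5.73.
Minimum whole steps: n = 6.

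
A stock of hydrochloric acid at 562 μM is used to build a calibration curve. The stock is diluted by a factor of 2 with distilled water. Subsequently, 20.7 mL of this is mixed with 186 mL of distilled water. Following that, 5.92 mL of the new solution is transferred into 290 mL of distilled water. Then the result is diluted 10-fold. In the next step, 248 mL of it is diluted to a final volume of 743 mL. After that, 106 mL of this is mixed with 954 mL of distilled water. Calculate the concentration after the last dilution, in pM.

1880 pM

Overall dilution factor = 2 × 9.986 × 49.99 × 10 × 2.996 × 10 = 2.99 × 10⁵.
562 μM / 2.99 × 10⁵ = 1.88 × 10⁻³ μM = 1880 pM.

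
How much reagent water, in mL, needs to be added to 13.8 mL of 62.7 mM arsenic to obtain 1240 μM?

684 mL

1240 μM = 1.24 mM.
V₂ = C₁V₁/C₂ = 62.7 × 13.8 / 1.24 = 698 mL.
Diluent to add = V₂ − V₁ = 698 − 13.8 = 684 mL.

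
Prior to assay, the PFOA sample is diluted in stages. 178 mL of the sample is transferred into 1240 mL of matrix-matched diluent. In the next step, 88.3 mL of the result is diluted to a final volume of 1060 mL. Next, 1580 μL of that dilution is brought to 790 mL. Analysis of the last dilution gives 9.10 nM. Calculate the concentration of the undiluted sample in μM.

Overall dilution factor = 7.966 × 12.00 × 500 = 4.78 × 10⁴.
Original = 9.10 nM × 4.78 × 10⁴ = 4.35 × 10⁵ nM = 435 μM.

435 μM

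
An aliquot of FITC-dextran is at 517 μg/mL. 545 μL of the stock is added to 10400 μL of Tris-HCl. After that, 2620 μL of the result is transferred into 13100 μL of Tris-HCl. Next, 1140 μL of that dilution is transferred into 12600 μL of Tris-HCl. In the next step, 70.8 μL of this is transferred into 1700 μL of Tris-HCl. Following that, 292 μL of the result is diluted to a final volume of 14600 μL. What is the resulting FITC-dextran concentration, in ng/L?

Overall dilution factor = 20.08 × 6 × 12.05 × 25.01 × 50 = 1.82 × 10⁶.
517 μg/mL / 1.82 × 10⁶ = 2.85 × 10⁻⁴ μg/mL = 285 ng/L.

285 ng/L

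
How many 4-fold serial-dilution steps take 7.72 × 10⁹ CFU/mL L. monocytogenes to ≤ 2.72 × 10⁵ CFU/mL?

Need 4ⁿ ≥ 2.84 × 10⁴, so n ≥ log(2.84 × 10⁴)/log(4) = 7.40.
Minimum whole steps: n = 8.

8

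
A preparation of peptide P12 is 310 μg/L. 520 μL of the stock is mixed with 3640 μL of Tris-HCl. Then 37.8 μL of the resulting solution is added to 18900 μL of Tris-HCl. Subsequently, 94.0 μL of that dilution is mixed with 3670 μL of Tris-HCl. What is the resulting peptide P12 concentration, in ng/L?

1.93 ng/L

Overall dilution factor = 8 × 501 × 40.04 = 1.60 × 10⁵.
310 μg/L / 1.60 × 10⁵ = 1.93 × 10⁻³ μg/L = 1.93 ng/L.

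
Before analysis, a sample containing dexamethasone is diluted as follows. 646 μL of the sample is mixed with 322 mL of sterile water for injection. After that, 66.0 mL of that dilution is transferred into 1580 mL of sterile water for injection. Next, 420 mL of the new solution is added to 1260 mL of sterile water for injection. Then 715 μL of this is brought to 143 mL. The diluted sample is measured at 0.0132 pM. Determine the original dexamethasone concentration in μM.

Overall dilution factor = 499.5 × 24.94 × 4 × 200 = 9.96 × 10⁶.
Original = 0.0132 pM × 9.96 × 10⁶ = 1.32 × 10⁵ pM = 0.132 μM.

0.132 μM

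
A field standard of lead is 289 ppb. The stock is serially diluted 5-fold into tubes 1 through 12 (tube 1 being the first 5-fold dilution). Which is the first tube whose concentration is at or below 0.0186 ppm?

tube 2

Tube n has concentration 289 ppb / 5ⁿ.
Need 5ⁿ ≥ 289 ppb / 0.0186 ppm = 15.5, so n ≥ 1.70.
First such tube: n = 2.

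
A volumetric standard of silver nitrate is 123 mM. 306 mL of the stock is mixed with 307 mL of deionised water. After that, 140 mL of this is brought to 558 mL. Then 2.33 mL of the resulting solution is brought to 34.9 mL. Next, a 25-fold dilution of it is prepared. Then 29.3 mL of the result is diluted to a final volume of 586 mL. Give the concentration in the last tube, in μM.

2.06 μM

Overall dilution factor = 2.003 × 3.986 × 14.98 × 25 × 20 = 5.98 × 10⁴.
123 mM / 5.98 × 10⁴ = 2.06 × 10⁻³ mM = 2.06 μM.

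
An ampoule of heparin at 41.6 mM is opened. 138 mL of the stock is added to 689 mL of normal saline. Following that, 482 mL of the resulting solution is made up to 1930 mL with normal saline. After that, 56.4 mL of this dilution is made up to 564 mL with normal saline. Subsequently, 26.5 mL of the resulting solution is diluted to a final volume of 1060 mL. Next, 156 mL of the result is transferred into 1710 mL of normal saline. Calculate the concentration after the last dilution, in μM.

0.362 μM

Overall dilution factor = 5.993 × 4.004 × 10 × 40 × 11.96 = 1.15 × 10⁵.
41.6 mM / 1.15 × 10⁵ = 3.62 × 10⁻⁴ mM = 0.362 μM.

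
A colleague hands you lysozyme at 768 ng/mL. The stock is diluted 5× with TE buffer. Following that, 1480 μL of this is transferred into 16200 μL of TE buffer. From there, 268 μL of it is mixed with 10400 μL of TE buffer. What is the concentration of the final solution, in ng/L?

Overall dilution factor = 5 × 11.95 × 39.81 = 2378.
768 ng/mL / 2378 = 0.323 ng/mL = 323 ng/L.

323 ng/L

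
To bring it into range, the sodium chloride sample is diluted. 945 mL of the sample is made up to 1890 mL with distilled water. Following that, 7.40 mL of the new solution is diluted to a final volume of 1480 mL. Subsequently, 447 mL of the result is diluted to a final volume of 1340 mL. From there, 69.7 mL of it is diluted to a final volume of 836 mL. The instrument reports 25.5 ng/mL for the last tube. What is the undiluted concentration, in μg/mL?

367 μg/mL

Overall dilution factor = 2 × 200 × 2.998 × 11.99 = 1.44 × 10⁴.
Original = 25.5 ng/mL × 1.44 × 10⁴ = 3.67 × 10⁵ ng/mL = 367 μg/mL.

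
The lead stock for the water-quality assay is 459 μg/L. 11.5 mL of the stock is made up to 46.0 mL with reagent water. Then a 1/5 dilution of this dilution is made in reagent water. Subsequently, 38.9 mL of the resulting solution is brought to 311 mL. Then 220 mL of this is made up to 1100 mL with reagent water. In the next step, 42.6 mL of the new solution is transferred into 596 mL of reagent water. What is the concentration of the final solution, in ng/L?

38.3 ng/L

Overall dilution factor = 4 × 5 × 7.995 × 5 × 14.99 = 1.20 × 10⁴.
459 μg/L / 1.20 × 10⁴ = 0.0383 μg/L = 38.3 ng/L.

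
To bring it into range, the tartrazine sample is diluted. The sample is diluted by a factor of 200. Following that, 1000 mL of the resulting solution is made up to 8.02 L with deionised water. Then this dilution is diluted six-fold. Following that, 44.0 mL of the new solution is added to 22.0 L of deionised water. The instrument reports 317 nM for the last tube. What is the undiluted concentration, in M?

1.53 M

Overall dilution factor = 200 × 8.020 × 6 × 501 = 4.82 × 10⁶.
Original = 317 nM × 4.82 × 10⁶ = 1.53 × 10⁹ nM = 1.53 M.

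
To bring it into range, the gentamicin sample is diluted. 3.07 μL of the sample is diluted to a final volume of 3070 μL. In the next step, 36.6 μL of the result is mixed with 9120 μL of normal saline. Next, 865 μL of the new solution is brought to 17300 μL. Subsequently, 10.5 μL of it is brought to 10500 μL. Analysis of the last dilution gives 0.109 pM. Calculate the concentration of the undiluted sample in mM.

0.545 mM

Overall dilution factor = 1000 × 250.2 × 20 × 1000 = 5.00 × 10⁹.
Original = 0.109 pM × 5.00 × 10⁹ = 5.45 × 10⁸ pM = 0.545 mM.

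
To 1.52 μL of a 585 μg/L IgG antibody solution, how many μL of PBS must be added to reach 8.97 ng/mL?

8.97 ng/mL = 8.97 μg/L.
V₂ = C₁V₁/C₂ = 585 × 1.52 / 8.97 = 99.1 μL.
Diluent to add = V₂ − V₁ = 99.1 − 1.52 = 97.6 μL.

97.6 μL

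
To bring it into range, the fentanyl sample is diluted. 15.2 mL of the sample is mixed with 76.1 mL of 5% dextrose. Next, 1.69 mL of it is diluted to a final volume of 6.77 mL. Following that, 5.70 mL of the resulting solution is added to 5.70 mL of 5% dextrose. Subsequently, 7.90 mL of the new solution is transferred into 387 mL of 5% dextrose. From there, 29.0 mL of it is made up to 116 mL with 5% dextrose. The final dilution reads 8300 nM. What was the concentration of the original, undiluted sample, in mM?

Overall dilution factor = 6.007 × 4.006 × 2 × 49.99 × 4 = 9622.
Original = 8300 nM × 9622 = 7.99 × 10⁷ nM = 79.9 mM.

79.9 mM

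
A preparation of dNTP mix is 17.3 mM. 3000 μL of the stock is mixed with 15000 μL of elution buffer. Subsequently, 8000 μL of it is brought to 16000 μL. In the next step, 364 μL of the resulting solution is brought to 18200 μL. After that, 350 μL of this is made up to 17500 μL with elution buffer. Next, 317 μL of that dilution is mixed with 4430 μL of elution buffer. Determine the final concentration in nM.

Overall dilution factor = 6 × 2 × 50 × 50 × 14.97 = 4.49 × 10⁵.
17.3 mM / 4.49 × 10⁵ = 3.85 × 10⁻⁵ mM = 38.5 nM.

38.5 nM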